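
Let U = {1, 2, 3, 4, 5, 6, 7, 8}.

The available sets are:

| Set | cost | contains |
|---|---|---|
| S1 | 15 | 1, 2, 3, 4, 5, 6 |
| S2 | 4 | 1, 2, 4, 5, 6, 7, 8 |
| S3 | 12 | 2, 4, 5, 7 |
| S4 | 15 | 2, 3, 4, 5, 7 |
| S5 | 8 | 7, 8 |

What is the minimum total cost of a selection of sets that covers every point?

S1, S2 together cover every point (S1 ∪ S2 = {1, 2, 3, 4, 5, 6, 7, 8}); total cost 15 + 4 = 19.
No covering selection has total cost below 19.

19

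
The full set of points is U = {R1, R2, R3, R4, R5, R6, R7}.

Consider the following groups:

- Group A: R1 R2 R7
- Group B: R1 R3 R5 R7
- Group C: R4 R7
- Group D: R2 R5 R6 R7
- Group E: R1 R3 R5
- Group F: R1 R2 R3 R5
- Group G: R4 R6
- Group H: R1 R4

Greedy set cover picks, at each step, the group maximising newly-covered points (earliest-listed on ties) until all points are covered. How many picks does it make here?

Greedy: pick B (covers 4 new) → pick D (covers 2 new) → pick C (covers 1 new). Total picks: 3.

3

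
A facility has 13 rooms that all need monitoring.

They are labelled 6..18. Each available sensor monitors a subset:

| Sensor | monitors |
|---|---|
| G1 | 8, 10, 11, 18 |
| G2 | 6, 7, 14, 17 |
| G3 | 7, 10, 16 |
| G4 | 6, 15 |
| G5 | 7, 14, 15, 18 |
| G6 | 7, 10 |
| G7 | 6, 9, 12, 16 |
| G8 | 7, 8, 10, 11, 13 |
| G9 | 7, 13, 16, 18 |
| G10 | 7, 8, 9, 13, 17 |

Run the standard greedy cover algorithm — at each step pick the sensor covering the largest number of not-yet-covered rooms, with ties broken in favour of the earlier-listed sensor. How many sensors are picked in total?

4

Greedy: pick G8 (covers 5 new) → pick G7 (covers 4 new) → pick G5 (covers 3 new) → pick G2 (covers 1 new). Total picks: 4.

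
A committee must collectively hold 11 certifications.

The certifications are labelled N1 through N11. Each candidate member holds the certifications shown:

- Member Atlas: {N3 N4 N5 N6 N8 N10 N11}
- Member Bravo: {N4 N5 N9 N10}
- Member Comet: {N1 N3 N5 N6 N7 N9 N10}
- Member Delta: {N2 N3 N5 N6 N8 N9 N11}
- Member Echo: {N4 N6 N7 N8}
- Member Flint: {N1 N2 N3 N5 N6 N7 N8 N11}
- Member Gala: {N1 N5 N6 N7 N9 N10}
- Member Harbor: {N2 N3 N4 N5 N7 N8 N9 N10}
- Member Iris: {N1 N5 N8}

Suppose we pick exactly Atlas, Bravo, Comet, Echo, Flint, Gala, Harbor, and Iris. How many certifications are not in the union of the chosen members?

0

Union of Atlas, Bravo, Comet, Echo, Flint, Gala, Harbor, Iris = {N1, N2, N3, N4, N5, N6, N7, N8, N9, N10, N11} — that's every certification, so 0 are uncovered.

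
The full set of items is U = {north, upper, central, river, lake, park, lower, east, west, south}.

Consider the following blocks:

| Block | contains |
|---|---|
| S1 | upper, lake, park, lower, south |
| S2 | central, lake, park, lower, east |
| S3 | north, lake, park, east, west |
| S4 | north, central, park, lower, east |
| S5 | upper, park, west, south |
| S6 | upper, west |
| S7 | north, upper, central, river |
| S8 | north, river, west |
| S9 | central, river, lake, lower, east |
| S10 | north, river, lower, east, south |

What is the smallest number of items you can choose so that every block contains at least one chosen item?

Take H = {upper, lower, west}. Each listed block contains at least one of these, so H is a hitting set of size 3.
No choice of 2 items meets every block, so 3 is the minimum.

3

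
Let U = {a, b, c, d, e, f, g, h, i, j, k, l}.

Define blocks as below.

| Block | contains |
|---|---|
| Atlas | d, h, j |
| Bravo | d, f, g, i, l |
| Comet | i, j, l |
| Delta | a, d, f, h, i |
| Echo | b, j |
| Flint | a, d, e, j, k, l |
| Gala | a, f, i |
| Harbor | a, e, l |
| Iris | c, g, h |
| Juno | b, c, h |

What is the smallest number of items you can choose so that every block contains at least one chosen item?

Take T = {e, h, i, j}. Each listed block contains at least one of these, so T is a hitting set of size 4.
No choice of 3 items meets every block, so 4 is the minimum.

4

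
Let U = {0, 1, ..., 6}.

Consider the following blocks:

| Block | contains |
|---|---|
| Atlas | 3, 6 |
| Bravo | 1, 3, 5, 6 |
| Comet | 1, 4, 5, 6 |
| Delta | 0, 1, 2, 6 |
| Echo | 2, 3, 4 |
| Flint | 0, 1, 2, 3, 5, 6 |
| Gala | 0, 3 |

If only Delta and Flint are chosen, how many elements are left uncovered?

1

Union of Delta, Flint = {0, 1, 2, 3, 5, 6}.
Not covered: 4 — 1 element.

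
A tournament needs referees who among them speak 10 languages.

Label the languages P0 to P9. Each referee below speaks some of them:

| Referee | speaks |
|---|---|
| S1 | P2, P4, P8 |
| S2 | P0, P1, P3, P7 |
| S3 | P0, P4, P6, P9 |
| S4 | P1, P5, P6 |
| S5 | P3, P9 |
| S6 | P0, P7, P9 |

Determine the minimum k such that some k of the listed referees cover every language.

S1 and S2 and S3 and S4 together: S1 ∪ S2 ∪ S3 ∪ S4 = {P0, P1, P2, P3, P4, P5, P6, P7, P8, P9} — every language is covered.
Only S4 contains P5, so S4 is forced; the remaining 7 languages need at least 3 more referees (each remaining referee adds at most 3) — so at least 4 referees are needed, and 4 is optimal.

4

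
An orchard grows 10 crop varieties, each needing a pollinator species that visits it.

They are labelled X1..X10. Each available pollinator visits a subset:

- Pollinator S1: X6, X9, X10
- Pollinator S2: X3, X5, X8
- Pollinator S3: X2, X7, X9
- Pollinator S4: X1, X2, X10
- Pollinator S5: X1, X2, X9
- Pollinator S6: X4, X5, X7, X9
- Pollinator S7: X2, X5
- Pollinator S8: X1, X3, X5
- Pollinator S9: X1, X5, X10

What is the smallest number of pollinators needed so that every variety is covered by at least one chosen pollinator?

4

Take {S1, S2, S4, S6}. Their union is {X1, X2, X3, X4, X5, X6, X7, X8, X9, X10}, which is all 10 varieties.
Only S1 contains X6, so S1 is forced; the remaining 7 varieties need at least 3 more pollinators (each remaining pollinator adds at most 3) — so at least 4 pollinators are needed, and 4 is optimal.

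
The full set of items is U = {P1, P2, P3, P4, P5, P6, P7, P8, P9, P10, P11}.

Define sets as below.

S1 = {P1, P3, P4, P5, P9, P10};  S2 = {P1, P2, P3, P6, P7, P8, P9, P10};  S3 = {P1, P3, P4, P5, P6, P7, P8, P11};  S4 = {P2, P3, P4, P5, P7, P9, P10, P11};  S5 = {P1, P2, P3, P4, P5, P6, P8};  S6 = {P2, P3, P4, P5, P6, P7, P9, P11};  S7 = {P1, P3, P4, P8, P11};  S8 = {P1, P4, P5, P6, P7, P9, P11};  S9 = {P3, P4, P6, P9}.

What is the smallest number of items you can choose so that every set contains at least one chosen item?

2

H = {P3, P7} meets every set (each contains at least one member of H), and |H| = 2.
No single item lies in every set, so at least 2 are needed and 2 is optimal.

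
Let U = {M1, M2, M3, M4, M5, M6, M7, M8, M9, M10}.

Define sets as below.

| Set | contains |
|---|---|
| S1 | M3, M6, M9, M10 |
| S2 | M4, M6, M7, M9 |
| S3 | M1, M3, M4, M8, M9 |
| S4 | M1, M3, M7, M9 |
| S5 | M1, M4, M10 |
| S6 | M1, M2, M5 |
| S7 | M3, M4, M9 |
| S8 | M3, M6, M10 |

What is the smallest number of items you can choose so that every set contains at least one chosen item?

Take H = {M1, M3, M6}. Each listed set contains at least one of these, so H is a hitting set of size 3.
No choice of 2 items meets every set, so 3 is the minimum.

3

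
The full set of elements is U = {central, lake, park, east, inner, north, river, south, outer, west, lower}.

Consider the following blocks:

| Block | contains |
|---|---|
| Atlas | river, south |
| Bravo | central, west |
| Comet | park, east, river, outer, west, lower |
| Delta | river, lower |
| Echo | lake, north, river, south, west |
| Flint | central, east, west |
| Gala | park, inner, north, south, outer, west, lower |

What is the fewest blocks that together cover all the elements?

3

Take {Echo, Flint, Gala}. Their union is {central, lake, park, east, inner, north, river, south, outer, west, lower}, which is all 11 elements.
Only Echo contains lake, so Echo is forced; the remaining 6 elements need at least 2 more blocks (each remaining block adds at most 4) — so at least 3 blocks are needed, and 3 is optimal.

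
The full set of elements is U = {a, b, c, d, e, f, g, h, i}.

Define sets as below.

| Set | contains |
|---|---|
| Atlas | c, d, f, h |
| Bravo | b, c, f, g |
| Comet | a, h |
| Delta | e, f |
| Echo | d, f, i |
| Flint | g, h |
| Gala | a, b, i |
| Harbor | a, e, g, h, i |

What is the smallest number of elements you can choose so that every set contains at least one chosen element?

The 3 elements {a, f, h} hit every set.
The sets Delta, Flint, Gala are pairwise disjoint, so any hitting set needs a separate element for each — at least 3. Hence 3 is optimal.

3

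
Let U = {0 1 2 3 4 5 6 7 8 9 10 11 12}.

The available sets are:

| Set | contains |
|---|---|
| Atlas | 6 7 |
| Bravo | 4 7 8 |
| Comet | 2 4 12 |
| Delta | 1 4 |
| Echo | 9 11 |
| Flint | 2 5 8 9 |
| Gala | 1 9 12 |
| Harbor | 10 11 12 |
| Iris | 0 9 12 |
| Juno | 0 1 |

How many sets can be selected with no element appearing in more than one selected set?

Atlas, Delta, Flint, Harbor are pairwise disjoint (Atlas={6,7}; Delta={1,4}; Flint={2,5,8,9}; Harbor={10,11,12}).
Every remaining set overlaps one of these, and no 5 of the listed sets are pairwise disjoint, so 4 is the maximum.

4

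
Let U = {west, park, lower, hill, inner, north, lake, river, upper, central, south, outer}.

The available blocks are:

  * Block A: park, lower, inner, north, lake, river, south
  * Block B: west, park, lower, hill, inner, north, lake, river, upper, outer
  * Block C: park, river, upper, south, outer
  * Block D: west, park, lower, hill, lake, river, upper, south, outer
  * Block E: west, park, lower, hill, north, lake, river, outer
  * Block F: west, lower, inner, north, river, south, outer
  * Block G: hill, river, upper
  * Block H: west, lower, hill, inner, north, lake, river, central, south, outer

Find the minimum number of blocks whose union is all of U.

2

Take {C, H}. Their union is {west, park, lower, hill, inner, north, lake, river, upper, central, south, outer}, which is all 12 elements.
No single block has all 12 elements (the largest, B, has 10), so 2 is optimal.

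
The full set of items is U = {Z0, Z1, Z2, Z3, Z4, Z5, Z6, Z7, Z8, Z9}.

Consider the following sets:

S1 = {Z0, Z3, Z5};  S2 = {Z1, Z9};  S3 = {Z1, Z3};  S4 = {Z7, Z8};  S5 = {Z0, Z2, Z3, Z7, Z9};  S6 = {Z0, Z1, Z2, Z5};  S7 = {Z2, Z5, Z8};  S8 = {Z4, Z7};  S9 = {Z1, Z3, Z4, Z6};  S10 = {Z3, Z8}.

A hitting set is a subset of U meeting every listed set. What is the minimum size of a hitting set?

4

Take H = {Z1, Z3, Z7, Z8}. Each listed set contains at least one of these, so H is a hitting set of size 4.
No choice of 3 items meets every set, so 4 is the minimum.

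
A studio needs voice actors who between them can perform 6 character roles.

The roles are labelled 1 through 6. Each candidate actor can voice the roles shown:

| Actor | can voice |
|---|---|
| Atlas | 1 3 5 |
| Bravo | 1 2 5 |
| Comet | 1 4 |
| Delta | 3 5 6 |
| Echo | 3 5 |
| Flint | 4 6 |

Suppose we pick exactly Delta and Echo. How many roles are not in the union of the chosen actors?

3

Union of Delta, Echo = {3, 5, 6}.
Not covered: 1, 2, 4 — 3 roles.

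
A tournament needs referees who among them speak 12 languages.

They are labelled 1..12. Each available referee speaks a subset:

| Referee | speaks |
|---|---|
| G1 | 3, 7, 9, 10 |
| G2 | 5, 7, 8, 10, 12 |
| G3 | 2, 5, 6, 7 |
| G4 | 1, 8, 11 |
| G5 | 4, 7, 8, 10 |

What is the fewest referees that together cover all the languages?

Take {G1, G2, G3, G4, G5}. Their union is {1, 2, 3, 4, 5, 6, 7, 8, 9, 10, 11, 12}, which is all 12 languages.
Only G2 contains 12, so G2 is forced; the remaining 7 languages need at least 4 more referees (each remaining referee adds at most 2) — so at least 5 referees are needed, and 5 is optimal.

5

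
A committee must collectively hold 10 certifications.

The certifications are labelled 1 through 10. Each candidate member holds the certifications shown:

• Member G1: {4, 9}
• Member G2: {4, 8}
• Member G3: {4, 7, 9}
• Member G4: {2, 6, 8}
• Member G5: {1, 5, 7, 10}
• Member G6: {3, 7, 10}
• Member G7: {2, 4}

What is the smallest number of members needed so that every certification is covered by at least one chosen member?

4

Take {G3, G4, G5, G6}. Their union is {1, 2, 3, 4, 5, 6, 7, 8, 9, 10}, which is all 10 certifications.
Only G6 contains 3, so G6 is forced; the remaining 7 certifications need at least 3 more members (each remaining member adds at most 3) — so at least 4 members are needed, and 4 is optimal.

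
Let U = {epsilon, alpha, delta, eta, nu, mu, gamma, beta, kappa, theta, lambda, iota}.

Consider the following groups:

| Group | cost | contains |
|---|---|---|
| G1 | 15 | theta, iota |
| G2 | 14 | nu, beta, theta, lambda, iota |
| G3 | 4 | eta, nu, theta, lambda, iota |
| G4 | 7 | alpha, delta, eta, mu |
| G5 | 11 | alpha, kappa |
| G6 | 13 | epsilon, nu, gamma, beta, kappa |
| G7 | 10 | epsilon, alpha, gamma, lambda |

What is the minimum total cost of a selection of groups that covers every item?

24

G3, G4, G6 together cover every item (G3 ∪ G4 ∪ G6 = {epsilon, alpha, delta, eta, nu, mu, gamma, beta, kappa, theta, lambda, iota}); total cost 4 + 7 + 13 = 24.
No covering selection has total cost below 24.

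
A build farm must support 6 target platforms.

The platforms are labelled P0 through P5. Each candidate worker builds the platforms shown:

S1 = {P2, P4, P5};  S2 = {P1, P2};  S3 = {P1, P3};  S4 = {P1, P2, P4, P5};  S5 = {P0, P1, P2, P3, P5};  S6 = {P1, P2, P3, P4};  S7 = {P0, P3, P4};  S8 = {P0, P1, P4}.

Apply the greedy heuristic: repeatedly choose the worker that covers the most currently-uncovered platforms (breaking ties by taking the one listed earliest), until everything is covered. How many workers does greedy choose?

2

Greedy: pick S5 (covers 5 new) → pick S1 (covers 1 new). Total picks: 2.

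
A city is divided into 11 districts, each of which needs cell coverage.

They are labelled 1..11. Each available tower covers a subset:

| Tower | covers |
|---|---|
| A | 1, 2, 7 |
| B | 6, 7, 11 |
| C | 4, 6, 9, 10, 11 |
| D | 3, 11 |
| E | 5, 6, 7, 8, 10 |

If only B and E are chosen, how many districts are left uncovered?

Union of B, E = {5, 6, 7, 8, 10, 11}.
Not covered: 1, 2, 3, 4, 9 — 5 districts.

5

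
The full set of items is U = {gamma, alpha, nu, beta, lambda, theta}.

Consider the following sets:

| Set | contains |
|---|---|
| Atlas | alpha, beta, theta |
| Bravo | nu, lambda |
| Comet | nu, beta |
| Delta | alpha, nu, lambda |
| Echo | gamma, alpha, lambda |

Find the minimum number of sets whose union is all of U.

Take {Atlas, Delta, Echo}. Their union is {gamma, alpha, nu, beta, lambda, theta}, which is all 6 items.
Only Echo contains gamma, so Echo is forced; the remaining 3 items need at least 2 more sets (each remaining set adds at most 2) — so at least 3 sets are needed, and 3 is optimal.

3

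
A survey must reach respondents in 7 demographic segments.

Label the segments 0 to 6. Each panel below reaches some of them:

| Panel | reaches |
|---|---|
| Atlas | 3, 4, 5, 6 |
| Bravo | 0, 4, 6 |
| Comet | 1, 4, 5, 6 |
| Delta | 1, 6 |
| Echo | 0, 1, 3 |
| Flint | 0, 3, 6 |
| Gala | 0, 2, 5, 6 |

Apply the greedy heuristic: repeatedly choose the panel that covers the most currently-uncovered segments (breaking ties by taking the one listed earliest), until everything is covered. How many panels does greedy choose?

Greedy: pick Atlas (covers 4 new) → pick Echo (covers 2 new) → pick Gala (covers 1 new). Total picks: 3.

3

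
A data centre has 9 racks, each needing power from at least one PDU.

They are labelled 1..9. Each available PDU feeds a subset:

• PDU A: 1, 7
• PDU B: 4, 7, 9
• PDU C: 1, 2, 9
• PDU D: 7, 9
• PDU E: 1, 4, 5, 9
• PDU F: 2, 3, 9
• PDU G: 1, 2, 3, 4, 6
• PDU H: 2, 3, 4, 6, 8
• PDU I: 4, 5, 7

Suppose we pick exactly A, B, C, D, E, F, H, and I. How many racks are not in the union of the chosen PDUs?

Union of A, B, C, D, E, F, H, I = {1, 2, 3, 4, 5, 6, 7, 8, 9} — that's every rack, so 0 are uncovered.

0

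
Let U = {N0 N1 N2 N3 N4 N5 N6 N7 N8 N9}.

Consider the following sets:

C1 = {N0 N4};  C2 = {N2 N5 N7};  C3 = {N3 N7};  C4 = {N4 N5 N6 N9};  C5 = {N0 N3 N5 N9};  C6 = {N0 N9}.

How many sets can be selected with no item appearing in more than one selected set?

2

C1, C3 are pairwise disjoint (C1={N0,N4}; C3={N3,N7}).
Every remaining set overlaps one of these, and no 3 of the listed sets are pairwise disjoint, so 2 is the maximum.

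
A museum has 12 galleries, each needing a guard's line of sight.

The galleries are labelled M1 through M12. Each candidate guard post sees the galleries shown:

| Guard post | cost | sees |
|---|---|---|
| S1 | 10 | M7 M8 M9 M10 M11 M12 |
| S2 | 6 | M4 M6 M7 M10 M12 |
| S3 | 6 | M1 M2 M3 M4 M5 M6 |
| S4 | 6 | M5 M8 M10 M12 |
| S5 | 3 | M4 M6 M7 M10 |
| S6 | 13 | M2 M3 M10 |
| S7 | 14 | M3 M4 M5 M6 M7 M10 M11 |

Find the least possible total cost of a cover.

S1, S3 together cover every gallery (S1 ∪ S3 = {M1, M2, M3, M4, M5, M6, M7, M8, M9, M10, M11, M12}); total cost 10 + 6 = 16.
The greedy pick S5, S3, S1 costs 19; no covering selection beats 16.

16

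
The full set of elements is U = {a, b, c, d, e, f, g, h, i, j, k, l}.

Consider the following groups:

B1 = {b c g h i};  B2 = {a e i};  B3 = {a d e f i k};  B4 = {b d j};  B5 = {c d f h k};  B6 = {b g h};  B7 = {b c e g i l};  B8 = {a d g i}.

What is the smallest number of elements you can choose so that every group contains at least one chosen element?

3

The 3 elements {d, g, i} hit every group.
No choice of 2 elements meets every group, so 3 is the minimum.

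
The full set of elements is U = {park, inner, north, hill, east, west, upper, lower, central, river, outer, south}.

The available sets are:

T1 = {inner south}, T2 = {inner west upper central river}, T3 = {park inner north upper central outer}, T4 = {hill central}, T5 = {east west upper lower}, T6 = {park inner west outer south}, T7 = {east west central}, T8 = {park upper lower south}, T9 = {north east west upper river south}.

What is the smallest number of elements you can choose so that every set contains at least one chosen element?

3

The 3 elements {upper, central, south} hit every set.
The sets T1, T4, T5 are pairwise disjoint, so any hitting set needs a separate element for each — at least 3. Hence 3 is optimal.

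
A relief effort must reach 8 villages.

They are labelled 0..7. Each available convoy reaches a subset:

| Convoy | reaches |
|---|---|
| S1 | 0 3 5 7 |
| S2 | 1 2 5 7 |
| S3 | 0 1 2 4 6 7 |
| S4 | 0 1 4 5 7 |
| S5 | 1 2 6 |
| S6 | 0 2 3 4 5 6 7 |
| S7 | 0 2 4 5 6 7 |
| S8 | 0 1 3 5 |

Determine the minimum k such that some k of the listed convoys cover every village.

Take {S2, S6}. Their union is {0, 1, 2, 3, 4, 5, 6, 7}, which is all 8 villages.
No single convoy has all 8 villages (the largest, S6, has 7), so 2 is optimal.

2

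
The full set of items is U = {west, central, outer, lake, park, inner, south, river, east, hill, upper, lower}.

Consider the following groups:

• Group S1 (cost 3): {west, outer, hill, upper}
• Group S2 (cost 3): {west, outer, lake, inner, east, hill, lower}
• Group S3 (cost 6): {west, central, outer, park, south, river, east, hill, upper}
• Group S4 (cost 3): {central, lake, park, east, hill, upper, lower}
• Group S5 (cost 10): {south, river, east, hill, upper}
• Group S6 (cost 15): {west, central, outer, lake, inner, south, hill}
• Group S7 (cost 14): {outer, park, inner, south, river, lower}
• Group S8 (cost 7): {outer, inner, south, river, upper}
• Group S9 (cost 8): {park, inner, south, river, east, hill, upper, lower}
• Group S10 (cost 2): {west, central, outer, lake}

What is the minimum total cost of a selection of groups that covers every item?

9

S2, S3 together cover every item (S2 ∪ S3 = {west, central, outer, lake, park, inner, south, river, east, hill, upper, lower}); total cost 3 + 6 = 9.
The greedy pick S2, S4, S3 costs 12; no covering selection beats 9.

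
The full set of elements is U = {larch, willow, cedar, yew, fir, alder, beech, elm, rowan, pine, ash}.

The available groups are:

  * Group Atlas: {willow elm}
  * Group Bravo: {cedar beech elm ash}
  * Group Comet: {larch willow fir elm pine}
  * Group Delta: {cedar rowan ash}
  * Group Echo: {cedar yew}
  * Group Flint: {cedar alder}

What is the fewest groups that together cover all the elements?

5

Bravo, Comet, Delta, Echo, and Flint cover everything between them: the union {larch, willow, cedar, yew, fir, alder, beech, elm, rowan, pine, ash} is all of U.
No 4 of the 6 groups cover everything (all 15 combinations miss at least one element), so 5 is optimal.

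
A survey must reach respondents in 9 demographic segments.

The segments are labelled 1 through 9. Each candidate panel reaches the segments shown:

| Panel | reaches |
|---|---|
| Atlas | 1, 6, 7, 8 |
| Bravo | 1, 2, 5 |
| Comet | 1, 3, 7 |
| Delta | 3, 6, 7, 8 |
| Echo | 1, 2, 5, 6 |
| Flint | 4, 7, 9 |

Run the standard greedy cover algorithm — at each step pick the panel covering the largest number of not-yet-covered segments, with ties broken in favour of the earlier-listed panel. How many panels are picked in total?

4

Greedy: pick Atlas (covers 4 new) → pick Bravo (covers 2 new) → pick Flint (covers 2 new) → pick Comet (covers 1 new). Total picks: 4.
(The true minimum cover uses only 3 panels, so greedy is not optimal here.)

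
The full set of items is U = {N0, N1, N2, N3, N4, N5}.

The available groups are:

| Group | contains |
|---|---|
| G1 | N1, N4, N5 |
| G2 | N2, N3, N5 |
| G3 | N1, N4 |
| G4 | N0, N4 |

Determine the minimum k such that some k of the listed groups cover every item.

Take {G1, G2, G4}. Their union is {N0, N1, N2, N3, N4, N5}, which is all 6 items.
Only G4 contains N0, so G4 is forced; the remaining 4 items need at least 2 more groups (each remaining group adds at most 3) — so at least 3 groups are needed, and 3 is optimal.

3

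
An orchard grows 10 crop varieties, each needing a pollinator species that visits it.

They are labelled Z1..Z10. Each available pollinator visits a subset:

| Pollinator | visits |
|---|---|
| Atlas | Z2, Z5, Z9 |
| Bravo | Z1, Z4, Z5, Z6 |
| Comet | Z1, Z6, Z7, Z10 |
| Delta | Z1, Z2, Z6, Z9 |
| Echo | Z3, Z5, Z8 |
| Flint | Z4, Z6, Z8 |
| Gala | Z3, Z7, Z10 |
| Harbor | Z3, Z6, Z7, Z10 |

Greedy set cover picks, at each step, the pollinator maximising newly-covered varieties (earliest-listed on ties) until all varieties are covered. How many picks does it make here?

Greedy: pick Bravo (covers 4 new) → pick Gala (covers 3 new) → pick Atlas (covers 2 new) → pick Echo (covers 1 new). Total picks: 4.

4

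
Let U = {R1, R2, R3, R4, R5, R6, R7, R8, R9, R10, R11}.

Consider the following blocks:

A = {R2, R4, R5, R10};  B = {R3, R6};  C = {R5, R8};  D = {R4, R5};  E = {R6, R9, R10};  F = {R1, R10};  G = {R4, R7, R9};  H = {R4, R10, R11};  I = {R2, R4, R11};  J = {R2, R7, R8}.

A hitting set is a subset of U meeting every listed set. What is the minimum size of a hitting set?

T = {R3, R4, R8, R10} meets every block (each contains at least one member of T), and |T| = 4.
The blocks B, C, F, I are pairwise disjoint, so any hitting set needs a separate point for each — at least 4. Hence 4 is optimal.

4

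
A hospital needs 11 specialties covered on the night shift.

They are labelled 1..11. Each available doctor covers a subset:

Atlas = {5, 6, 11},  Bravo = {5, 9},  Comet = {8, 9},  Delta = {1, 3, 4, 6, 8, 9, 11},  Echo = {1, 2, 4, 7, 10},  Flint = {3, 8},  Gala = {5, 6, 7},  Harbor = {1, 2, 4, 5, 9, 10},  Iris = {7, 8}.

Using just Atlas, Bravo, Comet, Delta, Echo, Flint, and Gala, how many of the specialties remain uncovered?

0

Union of Atlas, Bravo, Comet, Delta, Echo, Flint, Gala = {1, 2, 3, 4, 5, 6, 7, 8, 9, 10, 11} — that's every specialty, so 0 are uncovered.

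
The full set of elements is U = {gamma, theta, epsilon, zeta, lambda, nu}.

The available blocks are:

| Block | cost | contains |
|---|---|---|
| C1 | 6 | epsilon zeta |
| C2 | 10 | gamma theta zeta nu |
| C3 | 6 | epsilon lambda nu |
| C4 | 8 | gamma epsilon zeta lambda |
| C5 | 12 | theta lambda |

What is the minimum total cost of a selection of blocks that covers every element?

16

C2, C3 together cover every element (C2 ∪ C3 = {gamma, theta, epsilon, zeta, lambda, nu}); total cost 10 + 6 = 16.
No covering selection has total cost below 16.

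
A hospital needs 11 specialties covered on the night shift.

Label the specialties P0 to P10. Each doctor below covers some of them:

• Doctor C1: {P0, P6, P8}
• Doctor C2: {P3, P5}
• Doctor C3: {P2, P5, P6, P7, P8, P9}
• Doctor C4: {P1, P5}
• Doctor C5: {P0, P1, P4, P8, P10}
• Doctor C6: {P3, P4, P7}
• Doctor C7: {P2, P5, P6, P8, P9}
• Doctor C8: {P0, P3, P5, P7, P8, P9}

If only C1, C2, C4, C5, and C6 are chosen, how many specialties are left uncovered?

2

Union of C1, C2, C4, C5, C6 = {P0, P1, P3, P4, P5, P6, P7, P8, P10}.
Not covered: P2, P9 — 2 specialties.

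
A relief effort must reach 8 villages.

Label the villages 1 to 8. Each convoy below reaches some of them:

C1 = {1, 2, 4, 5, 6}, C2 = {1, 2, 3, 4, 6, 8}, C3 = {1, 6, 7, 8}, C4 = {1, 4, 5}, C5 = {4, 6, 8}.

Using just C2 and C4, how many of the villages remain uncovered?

1

Union of C2, C4 = {1, 2, 3, 4, 5, 6, 8}.
Not covered: 7 — 1 village.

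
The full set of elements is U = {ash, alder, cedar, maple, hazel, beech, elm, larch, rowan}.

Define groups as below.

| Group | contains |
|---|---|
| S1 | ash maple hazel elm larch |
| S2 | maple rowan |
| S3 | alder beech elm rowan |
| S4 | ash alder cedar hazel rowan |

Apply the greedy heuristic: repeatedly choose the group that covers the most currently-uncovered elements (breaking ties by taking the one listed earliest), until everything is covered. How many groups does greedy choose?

Greedy: pick S1 (covers 5 new) → pick S3 (covers 3 new) → pick S4 (covers 1 new). Total picks: 3.

3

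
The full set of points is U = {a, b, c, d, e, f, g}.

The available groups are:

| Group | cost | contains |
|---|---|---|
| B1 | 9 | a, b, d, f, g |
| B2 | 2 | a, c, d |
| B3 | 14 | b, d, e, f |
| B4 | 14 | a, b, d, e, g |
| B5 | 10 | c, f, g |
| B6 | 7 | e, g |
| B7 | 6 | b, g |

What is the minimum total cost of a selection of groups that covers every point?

B1, B2, B6 together cover every point (B1 ∪ B2 ∪ B6 = {a, b, c, d, e, f, g}); total cost 9 + 2 + 7 = 18.
No covering selection has total cost below 18.

18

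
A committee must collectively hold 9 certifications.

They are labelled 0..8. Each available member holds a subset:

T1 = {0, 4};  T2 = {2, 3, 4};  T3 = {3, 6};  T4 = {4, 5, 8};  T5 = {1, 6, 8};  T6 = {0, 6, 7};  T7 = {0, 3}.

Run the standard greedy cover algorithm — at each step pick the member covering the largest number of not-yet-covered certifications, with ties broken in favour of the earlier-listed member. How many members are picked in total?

Greedy: pick T2 (covers 3 new) → pick T5 (covers 3 new) → pick T6 (covers 2 new) → pick T4 (covers 1 new). Total picks: 4.

4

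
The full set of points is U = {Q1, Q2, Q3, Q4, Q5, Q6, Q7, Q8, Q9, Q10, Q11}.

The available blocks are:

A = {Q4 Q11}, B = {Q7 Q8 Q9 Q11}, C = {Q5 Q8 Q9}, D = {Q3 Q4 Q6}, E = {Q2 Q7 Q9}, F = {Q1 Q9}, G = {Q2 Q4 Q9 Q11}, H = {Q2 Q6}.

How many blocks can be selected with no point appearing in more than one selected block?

A, F, H are pairwise disjoint (A={Q4,Q11}; F={Q1,Q9}; H={Q2,Q6}).
Every remaining block overlaps one of these, and no 4 of the listed blocks are pairwise disjoint, so 3 is the maximum.

3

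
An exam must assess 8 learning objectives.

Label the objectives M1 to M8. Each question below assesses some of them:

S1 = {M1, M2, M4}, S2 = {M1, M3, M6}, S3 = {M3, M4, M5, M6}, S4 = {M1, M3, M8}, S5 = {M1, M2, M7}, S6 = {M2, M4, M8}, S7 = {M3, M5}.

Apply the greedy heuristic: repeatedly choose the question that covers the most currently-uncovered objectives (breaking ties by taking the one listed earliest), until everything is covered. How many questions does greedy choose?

Greedy: pick S3 (covers 4 new) → pick S5 (covers 3 new) → pick S4 (covers 1 new). Total picks: 3.

3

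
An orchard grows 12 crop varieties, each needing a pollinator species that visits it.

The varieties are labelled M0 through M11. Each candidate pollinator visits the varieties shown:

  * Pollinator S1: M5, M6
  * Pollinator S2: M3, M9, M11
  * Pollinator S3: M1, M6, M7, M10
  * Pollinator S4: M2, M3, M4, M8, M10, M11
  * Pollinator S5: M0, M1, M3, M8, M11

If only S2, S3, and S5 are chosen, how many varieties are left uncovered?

3

Union of S2, S3, S5 = {M0, M1, M3, M6, M7, M8, M9, M10, M11}.
Not covered: M2, M4, M5 — 3 varieties.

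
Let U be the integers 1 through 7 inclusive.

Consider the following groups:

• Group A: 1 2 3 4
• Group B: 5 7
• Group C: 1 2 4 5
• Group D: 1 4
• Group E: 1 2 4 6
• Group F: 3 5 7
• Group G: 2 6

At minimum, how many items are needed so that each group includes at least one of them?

3

H = {1, 2, 7} meets every group (each contains at least one member of H), and |H| = 3.
The groups B, D, G are pairwise disjoint, so any hitting set needs a separate item for each — at least 3. Hence 3 is optimal.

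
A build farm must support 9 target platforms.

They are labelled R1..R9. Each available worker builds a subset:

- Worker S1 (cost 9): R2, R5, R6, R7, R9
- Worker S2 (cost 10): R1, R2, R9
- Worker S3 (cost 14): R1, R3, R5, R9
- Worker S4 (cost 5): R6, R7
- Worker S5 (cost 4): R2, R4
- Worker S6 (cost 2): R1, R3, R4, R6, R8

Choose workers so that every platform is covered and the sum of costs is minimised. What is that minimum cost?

S1, S6 together cover every platform (S1 ∪ S6 = {R1, R2, R3, R4, R5, R6, R7, R8, R9}); total cost 9 + 2 = 11.
No covering selection has total cost below 11.

11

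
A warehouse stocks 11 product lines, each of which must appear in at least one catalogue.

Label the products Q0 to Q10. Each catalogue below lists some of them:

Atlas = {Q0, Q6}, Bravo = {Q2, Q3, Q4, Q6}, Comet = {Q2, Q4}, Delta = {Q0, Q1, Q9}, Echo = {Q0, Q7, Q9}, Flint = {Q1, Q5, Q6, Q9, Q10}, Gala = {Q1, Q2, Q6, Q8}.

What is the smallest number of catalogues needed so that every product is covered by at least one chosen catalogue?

Bravo and Echo and Flint and Gala together: Bravo ∪ Echo ∪ Flint ∪ Gala = {Q0, Q1, Q2, Q3, Q4, Q5, Q6, Q7, Q8, Q9, Q10} — every product is covered.
Only Gala contains Q8, so Gala is forced; the remaining 7 products need at least 3 more catalogues (each remaining catalogue adds at most 3) — so at least 4 catalogues are needed, and 4 is optimal.

4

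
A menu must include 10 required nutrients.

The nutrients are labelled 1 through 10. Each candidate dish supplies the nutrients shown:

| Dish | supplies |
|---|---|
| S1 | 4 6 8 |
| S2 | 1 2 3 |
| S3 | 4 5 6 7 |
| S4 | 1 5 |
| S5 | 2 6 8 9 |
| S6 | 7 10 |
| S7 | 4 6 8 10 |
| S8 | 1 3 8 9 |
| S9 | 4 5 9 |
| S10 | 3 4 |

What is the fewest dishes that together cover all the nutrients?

4

Take {S2, S6, S7, S9}. Their union is {1, 2, 3, 4, 5, 6, 7, 8, 9, 10}, which is all 10 nutrients.
No 3 of the 10 dishes cover everything (all 120 combinations miss at least one nutrient), so 4 is optimal.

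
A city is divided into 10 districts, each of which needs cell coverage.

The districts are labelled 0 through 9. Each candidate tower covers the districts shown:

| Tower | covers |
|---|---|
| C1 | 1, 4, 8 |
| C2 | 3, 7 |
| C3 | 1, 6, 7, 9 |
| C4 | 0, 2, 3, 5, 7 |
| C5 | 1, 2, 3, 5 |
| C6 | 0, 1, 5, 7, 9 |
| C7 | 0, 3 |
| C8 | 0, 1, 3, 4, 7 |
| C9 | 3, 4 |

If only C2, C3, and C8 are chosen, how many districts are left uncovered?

Union of C2, C3, C8 = {0, 1, 3, 4, 6, 7, 9}.
Not covered: 2, 5, 8 — 3 districts.

3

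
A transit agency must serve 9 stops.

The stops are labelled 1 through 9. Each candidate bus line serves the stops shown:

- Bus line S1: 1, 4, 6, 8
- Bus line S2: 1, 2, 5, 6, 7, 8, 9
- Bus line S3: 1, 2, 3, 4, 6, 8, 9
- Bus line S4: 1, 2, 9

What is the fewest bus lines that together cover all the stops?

Take {S2, S3}. Their union is {1, 2, 3, 4, 5, 6, 7, 8, 9}, which is all 9 stops.
No single bus line has all 9 stops (the largest, S2, has 7), so 2 is optimal.

2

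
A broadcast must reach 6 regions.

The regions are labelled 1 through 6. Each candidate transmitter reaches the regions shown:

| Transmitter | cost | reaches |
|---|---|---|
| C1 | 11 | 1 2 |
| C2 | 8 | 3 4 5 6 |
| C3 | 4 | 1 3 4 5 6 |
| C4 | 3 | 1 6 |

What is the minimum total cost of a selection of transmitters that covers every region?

C1, C3 together cover every region (C1 ∪ C3 = {1, 2, 3, 4, 5, 6}); total cost 11 + 4 = 15.
No covering selection has total cost below 15.

15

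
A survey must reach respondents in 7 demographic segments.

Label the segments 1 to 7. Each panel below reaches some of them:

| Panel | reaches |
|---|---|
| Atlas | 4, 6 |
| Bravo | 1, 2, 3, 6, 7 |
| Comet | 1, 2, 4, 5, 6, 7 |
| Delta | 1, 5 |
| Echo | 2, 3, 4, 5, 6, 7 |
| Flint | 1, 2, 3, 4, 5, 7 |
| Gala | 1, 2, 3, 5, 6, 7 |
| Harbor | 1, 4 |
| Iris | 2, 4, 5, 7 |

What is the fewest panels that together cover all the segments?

Comet and Gala together: Comet ∪ Gala = {1, 2, 3, 4, 5, 6, 7} — every segment is covered.
No single panel has all 7 segments (the largest, Comet, has 6), so 2 is optimal.

2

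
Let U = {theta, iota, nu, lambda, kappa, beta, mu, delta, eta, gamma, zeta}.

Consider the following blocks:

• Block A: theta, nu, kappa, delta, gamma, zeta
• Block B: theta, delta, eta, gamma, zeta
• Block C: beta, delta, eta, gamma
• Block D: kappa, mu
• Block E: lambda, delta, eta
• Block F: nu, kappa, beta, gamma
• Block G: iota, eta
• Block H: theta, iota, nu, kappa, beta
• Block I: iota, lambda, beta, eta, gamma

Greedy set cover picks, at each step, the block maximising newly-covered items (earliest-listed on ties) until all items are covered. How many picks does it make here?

Greedy: pick A (covers 6 new) → pick I (covers 4 new) → pick D (covers 1 new). Total picks: 3.

3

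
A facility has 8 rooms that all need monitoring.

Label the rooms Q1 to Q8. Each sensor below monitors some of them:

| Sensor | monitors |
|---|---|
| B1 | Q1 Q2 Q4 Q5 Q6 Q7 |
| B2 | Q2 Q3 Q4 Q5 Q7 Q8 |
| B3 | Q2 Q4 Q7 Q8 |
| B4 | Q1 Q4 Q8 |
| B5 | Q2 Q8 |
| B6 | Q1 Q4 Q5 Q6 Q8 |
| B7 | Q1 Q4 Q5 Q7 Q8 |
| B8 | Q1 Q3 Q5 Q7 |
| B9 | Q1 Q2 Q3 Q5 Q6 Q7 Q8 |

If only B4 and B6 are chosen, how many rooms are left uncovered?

3

Union of B4, B6 = {Q1, Q4, Q5, Q6, Q8}.
Not covered: Q2, Q3, Q7 — 3 rooms.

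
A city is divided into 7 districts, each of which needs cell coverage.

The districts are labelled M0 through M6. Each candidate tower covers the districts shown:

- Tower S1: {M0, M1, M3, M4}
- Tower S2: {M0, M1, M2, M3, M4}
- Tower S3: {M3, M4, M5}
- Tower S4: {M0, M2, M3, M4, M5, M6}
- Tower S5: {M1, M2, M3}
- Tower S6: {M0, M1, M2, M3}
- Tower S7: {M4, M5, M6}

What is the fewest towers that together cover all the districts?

2

Take {S4, S6}. Their union is {M0, M1, M2, M3, M4, M5, M6}, which is all 7 districts.
No single tower has all 7 districts (the largest, S4, has 6), so 2 is optimal.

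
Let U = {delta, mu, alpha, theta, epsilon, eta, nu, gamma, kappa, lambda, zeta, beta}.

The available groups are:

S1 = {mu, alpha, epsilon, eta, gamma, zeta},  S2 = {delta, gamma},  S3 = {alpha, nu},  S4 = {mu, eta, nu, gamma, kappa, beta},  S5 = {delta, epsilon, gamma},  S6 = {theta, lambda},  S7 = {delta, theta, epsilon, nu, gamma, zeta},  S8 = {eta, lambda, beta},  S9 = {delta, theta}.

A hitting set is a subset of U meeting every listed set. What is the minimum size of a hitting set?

4

H = {delta, alpha, lambda, beta} meets every group (each contains at least one member of H), and |H| = 4.
No choice of 3 points meets every group, so 4 is the minimum.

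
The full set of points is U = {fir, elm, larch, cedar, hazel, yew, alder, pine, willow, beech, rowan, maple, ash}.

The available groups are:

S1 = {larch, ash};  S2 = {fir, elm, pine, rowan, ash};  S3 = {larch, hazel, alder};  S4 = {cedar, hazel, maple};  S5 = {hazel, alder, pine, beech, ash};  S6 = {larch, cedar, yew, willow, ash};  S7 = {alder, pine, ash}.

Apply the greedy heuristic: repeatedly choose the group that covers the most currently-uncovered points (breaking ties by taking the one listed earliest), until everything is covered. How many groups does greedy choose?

4

Greedy: pick S2 (covers 5 new) → pick S6 (covers 4 new) → pick S5 (covers 3 new) → pick S4 (covers 1 new). Total picks: 4.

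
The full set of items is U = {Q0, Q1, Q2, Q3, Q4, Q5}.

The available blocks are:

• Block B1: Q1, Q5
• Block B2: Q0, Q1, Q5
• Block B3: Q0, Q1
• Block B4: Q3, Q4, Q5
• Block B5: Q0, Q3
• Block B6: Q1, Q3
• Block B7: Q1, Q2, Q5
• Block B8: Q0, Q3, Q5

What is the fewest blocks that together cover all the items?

B2, B4, and B7 cover everything between them: the union {Q0, Q1, Q2, Q3, Q4, Q5} is all of U.
Only B7 contains Q2, so B7 is forced; the remaining 3 items need at least 2 more blocks (each remaining block adds at most 2) — so at least 3 blocks are needed, and 3 is optimal.

3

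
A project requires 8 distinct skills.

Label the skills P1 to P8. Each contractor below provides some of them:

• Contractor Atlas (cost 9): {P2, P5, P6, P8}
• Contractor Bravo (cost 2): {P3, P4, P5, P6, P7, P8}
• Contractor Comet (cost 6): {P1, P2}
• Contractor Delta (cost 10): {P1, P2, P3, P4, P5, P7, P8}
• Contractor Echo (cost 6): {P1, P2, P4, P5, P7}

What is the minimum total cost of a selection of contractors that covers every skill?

Bravo, Echo together cover every skill (Bravo ∪ Echo = {P1, P2, P3, P4, P5, P6, P7, P8}); total cost 2 + 6 = 8.
No covering selection has total cost below 8.

8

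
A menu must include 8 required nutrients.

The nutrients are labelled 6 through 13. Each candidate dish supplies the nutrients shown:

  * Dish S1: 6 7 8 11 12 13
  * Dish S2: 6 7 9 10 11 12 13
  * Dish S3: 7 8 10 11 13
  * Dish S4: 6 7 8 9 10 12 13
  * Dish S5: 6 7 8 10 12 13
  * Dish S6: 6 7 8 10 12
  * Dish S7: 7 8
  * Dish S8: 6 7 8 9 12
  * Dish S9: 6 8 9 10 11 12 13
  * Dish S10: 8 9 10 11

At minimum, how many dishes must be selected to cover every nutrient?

2

Take {S5, S9}. Their union is {6, 7, 8, 9, 10, 11, 12, 13}, which is all 8 nutrients.
No single dish has all 8 nutrients (the largest, S2, has 7), so 2 is optimal.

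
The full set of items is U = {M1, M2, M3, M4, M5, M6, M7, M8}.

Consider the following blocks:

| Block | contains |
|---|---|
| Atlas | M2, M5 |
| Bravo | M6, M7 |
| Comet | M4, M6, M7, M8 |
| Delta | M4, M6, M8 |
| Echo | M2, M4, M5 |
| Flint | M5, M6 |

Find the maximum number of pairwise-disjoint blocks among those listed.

Bravo, Echo are pairwise disjoint (Bravo={M6,M7}; Echo={M2,M4,M5}).
Every remaining block overlaps one of these, and no 3 of the listed blocks are pairwise disjoint, so 2 is the maximum.

2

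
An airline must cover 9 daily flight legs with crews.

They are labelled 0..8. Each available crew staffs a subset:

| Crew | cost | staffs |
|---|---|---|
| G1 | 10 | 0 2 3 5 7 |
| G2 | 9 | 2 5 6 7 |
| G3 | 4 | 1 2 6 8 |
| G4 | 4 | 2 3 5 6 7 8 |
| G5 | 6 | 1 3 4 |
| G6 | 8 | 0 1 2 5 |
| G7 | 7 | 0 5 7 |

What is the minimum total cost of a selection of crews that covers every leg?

G3, G5, G7 together cover every leg (G3 ∪ G5 ∪ G7 = {0, 1, 2, 3, 4, 5, 6, 7, 8}); total cost 4 + 6 + 7 = 17.
No covering selection has total cost below 17.

17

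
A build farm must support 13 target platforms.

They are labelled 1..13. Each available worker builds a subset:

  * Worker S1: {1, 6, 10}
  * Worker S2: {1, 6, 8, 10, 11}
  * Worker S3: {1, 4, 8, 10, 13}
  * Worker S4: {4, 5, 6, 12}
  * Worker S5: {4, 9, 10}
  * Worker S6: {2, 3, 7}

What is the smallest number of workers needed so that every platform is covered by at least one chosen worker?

Take {S2, S3, S4, S5, S6}. Their union is {1, 2, 3, 4, 5, 6, 7, 8, 9, 10, 11, 12, 13}, which is all 13 platforms.
No 4 of the 6 workers cover everything (all 15 combinations miss at least one platform), so 5 is optimal.

5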